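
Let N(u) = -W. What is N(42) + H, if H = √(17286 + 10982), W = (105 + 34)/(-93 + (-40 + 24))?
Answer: 139/109 + 2*√7067 ≈ 169.41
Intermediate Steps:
W = -139/109 (W = 139/(-93 - 16) = 139/(-109) = 139*(-1/109) = -139/109 ≈ -1.2752)
H = 2*√7067 (H = √28268 = 2*√7067 ≈ 168.13)
N(u) = 139/109 (N(u) = -1*(-139/109) = 139/109)
N(42) + H = 139/109 + 2*√7067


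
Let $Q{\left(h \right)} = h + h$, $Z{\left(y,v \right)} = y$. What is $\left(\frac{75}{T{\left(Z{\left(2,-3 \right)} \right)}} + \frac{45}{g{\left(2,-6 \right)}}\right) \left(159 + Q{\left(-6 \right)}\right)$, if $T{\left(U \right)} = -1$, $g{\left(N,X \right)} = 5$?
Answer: $-9702$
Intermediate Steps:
$Q{\left(h \right)} = 2 h$
$\left(\frac{75}{T{\left(Z{\left(2,-3 \right)} \right)}} + \frac{45}{g{\left(2,-6 \right)}}\right) \left(159 + Q{\left(-6 \right)}\right) = \left(\frac{75}{-1} + \frac{45}{5}\right) \left(159 + 2 \left(-6\right)\right) = \left(75 \left(-1\right) + 45 \cdot \frac{1}{5}\right) \left(159 - 12\right) = \left(-75 + 9\right) 147 = \left(-66\right) 147 = -9702$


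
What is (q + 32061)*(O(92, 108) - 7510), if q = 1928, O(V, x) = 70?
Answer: -252878160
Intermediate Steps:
(q + 32061)*(O(92, 108) - 7510) = (1928 + 32061)*(70 - 7510) = 33989*(-7440) = -252878160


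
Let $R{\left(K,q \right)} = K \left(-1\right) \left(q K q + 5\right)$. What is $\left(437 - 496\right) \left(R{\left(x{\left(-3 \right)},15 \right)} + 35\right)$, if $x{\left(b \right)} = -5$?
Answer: $328335$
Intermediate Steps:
$R{\left(K,q \right)} = - K \left(5 + K q^{2}\right)$ ($R{\left(K,q \right)} = - K \left(K q q + 5\right) = - K \left(K q^{2} + 5\right) = - K \left(5 + K q^{2}\right)$)
$\left(437 - 496\right) \left(R{\left(x{\left(-3 \right)},15 \right)} + 35\right) = \left(437 - 496\right) \left(\left(-1\right) \left(-5\right) \left(5 - 5 \cdot 15^{2}\right) + 35\right) = - 59 \left(\left(-1\right) \left(-5\right) \left(5 - 1125\right) + 35\right) = - 59 \left(\left(-1\right) \left(-5\right) \left(-1120\right) + 35\right) = - 59 \left(-5600 + 35\right) = \left(-59\right) \left(-5565\right) = 328335$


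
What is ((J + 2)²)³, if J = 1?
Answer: 729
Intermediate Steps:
((J + 2)²)³ = ((1 + 2)²)³ = (3²)³ = 9³ = 729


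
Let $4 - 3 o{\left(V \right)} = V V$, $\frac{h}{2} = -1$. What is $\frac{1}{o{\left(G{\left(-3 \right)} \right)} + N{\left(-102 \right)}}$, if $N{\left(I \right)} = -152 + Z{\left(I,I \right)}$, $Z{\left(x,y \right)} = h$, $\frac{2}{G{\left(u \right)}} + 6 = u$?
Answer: $- \frac{243}{37102} \approx -0.0065495$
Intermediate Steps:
$G{\left(u \right)} = \frac{2}{-6 + u}$
$h = -2$ ($h = 2 \left(-1\right) = -2$)
$Z{\left(x,y \right)} = -2$
$o{\left(V \right)} = \frac{4}{3} - \frac{V^{2}}{3}$ ($o{\left(V \right)} = \frac{4}{3} - \frac{V V}{3} = \frac{4}{3} - \frac{V^{2}}{3}$)
$N{\left(I \right)} = -154$ ($N{\left(I \right)} = -152 - 2 = -154$)
$\frac{1}{o{\left(G{\left(-3 \right)} \right)} + N{\left(-102 \right)}} = \frac{1}{\left(\frac{4}{3} - \frac{\left(\frac{2}{-6 - 3}\right)^{2}}{3}\right) - 154} = \frac{1}{\left(\frac{4}{3} - \frac{\left(\frac{2}{-9}\right)^{2}}{3}\right) - 154} = \frac{1}{\left(\frac{4}{3} - \frac{\left(2 \left(- \frac{1}{9}\right)\right)^{2}}{3}\right) - 154} = \frac{1}{\left(\frac{4}{3} - \frac{\left(- \frac{2}{9}\right)^{2}}{3}\right) - 154} = \frac{1}{\left(\frac{4}{3} - \frac{4}{243}\right) - 154} = \frac{1}{\frac{320}{243} - 154} = \frac{1}{- \frac{37102}{243}} = - \frac{243}{37102}$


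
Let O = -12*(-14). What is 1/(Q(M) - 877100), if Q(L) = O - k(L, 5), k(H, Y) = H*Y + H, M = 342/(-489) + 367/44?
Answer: -3586/3144842567 ≈ -1.1403e-6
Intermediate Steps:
O = 168
M = 54805/7172 (M = 342*(-1/489) + 367*(1/44) = -114/163 + 367/44 = 54805/7172 ≈ 7.6415)
k(H, Y) = H + H*Y
Q(L) = 168 - 6*L (Q(L) = 168 - L*(1 + 5) = 168 - L*6 = 168 - 6*L)
1/(Q(M) - 877100) = 1/((168 - 6*54805/7172) - 877100) = 1/((168 - 164415/3586) - 877100) = 1/(438033/3586 - 877100) = 1/(-3144842567/3586) = -3586/3144842567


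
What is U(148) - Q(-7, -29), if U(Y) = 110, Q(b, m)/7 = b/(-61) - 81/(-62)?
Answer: 378395/3782 ≈ 100.05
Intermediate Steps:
Q(b, m) = 567/62 - 7*b/61 (Q(b, m) = 7*(b/(-61) - 81/(-62)) = 7*(b*(-1/61) - 81*(-1/62)) = 7*(-b/61 + 81/62) = 7*(81/62 - b/61) = 567/62 - 7*b/61)
U(148) - Q(-7, -29) = 110 - (567/62 - 7/61*(-7)) = 110 - (567/62 + 49/61) = 110 - 1*37625/3782 = 110 - 37625/3782 = 378395/3782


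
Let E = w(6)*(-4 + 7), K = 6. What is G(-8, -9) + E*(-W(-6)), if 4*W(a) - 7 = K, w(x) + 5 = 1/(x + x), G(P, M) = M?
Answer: 623/16 ≈ 38.938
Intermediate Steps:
w(x) = -5 + 1/(2*x) (w(x) = -5 + 1/(x + x) = -5 + 1/(2*x))
W(a) = 13/4 (W(a) = 7/4 + (¼)*6 = 7/4 + 3/2 = 13/4)
E = -59/4 (E = (-5 + (½)/6)*(-4 + 7) = (-5 + (½)*(⅙))*3 = (-5 + 1/12)*3 = -59/12*3 = -59/4 ≈ -14.750)
G(-8, -9) + E*(-W(-6)) = -9 - (-59)*13/(4*4) = -9 - 59/4*(-13/4) = -9 + 767/16 = 623/16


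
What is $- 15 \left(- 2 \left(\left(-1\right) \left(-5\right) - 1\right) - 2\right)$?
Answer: $150$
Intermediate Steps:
$- 15 \left(- 2 \left(\left(-1\right) \left(-5\right) - 1\right) - 2\right) = - 15 \left(- 2 \left(5 - 1\right) - 2\right) = - 15 \left(\left(-2\right) 4 - 2\right) = - 15 \left(-8 - 2\right) = \left(-15\right) \left(-10\right) = 150$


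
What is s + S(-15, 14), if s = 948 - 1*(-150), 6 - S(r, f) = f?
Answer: 1090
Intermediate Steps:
S(r, f) = 6 - f
s = 1098 (s = 948 + 150 = 1098)
s + S(-15, 14) = 1098 + (6 - 1*14) = 1098 + (6 - 14) = 1098 - 8 = 1090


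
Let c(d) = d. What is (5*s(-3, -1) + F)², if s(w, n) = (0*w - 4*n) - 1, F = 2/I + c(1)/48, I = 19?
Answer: 190302025/831744 ≈ 228.80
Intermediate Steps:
F = 115/912 (F = 2/19 + 1/48 = 115/912 ≈ 0.12610)
s(w, n) = -1 - 4*n (s(w, n) = (0 - 4*n) - 1 = -4*n - 1 = -1 - 4*n)
(5*s(-3, -1) + F)² = (5*(-1 - 4*(-1)) + 115/912)² = (5*(-1 + 4) + 115/912)² = (5*3 + 115/912)² = (15 + 115/912)² = (13795/912)² = 190302025/831744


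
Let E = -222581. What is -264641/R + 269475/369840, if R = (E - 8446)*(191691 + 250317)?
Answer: 229314569062367/314720840789712 ≈ 0.72863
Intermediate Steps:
R = -102115782216 (R = (-222581 - 8446)*(191691 + 250317) = -231027*442008 = -102115782216)
-264641/R + 269475/369840 = -264641/(-102115782216) + 269475/369840 = -264641*(-1/102115782216) + 269475*(1/369840) = 264641/102115782216 + 17965/24656 = 229314569062367/314720840789712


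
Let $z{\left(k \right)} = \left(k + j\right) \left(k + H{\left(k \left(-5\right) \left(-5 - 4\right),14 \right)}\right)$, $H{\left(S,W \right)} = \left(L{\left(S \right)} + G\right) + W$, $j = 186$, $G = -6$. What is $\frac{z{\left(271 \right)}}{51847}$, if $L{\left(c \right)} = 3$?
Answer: $\frac{128874}{51847} \approx 2.4857$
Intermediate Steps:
$H{\left(S,W \right)} = -3 + W$ ($H{\left(S,W \right)} = \left(3 - 6\right) + W = -3 + W$)
$z{\left(k \right)} = \left(11 + k\right) \left(186 + k\right)$ ($z{\left(k \right)} = \left(k + 186\right) \left(k + \left(-3 + 14\right)\right) = \left(186 + k\right) \left(k + 11\right) = \left(186 + k\right) \left(11 + k\right) = \left(11 + k\right) \left(186 + k\right)$)
$\frac{z{\left(271 \right)}}{51847} = \frac{2046 + 271^{2} + 197 \cdot 271}{51847} = \left(2046 + 73441 + 53387\right) \frac{1}{51847} = 128874 \cdot \frac{1}{51847} = \frac{128874}{51847}$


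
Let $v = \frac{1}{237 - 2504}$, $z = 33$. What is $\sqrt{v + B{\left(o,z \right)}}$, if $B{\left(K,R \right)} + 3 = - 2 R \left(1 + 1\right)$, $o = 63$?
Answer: $\frac{i \sqrt{693806282}}{2267} \approx 11.619 i$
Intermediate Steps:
$B{\left(K,R \right)} = -3 - 4 R$ ($B{\left(K,R \right)} = -3 + - 2 R \left(1 + 1\right) = -3 + - 2 R 2 = -3 - 4 R$)
$v = - \frac{1}{2267}$ ($v = \frac{1}{-2267} = - \frac{1}{2267} \approx -0.00044111$)
$\sqrt{v + B{\left(o,z \right)}} = \sqrt{- \frac{1}{2267} - 135} = \sqrt{- \frac{306046}{2267}} = \frac{i \sqrt{693806282}}{2267}$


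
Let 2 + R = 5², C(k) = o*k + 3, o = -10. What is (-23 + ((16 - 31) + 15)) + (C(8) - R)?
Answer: -123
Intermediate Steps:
C(k) = 3 - 10*k (C(k) = -10*k + 3 = 3 - 10*k)
R = 23 (R = -2 + 5² = -2 + 25 = 23)
(-23 + ((16 - 31) + 15)) + (C(8) - R) = (-23 + ((16 - 31) + 15)) + ((3 - 10*8) - 1*23) = (-23 + (-15 + 15)) + ((3 - 80) - 23) = (-23 + 0) + (-77 - 23) = -23 - 100 = -123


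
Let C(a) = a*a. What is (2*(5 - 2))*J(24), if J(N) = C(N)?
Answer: 3456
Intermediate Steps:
C(a) = a**2
J(N) = N**2
(2*(5 - 2))*J(24) = (2*(5 - 2))*24**2 = (2*3)*576 = 6*576 = 3456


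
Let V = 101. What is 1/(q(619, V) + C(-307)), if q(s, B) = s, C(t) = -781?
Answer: -1/162 ≈ -0.0061728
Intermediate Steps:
1/(q(619, V) + C(-307)) = 1/(619 - 781) = 1/(-162) = -1/162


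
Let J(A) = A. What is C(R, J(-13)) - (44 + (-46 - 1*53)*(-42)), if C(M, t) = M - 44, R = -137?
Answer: -4383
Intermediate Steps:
C(M, t) = -44 + M
C(R, J(-13)) - (44 + (-46 - 1*53)*(-42)) = (-44 - 137) - (44 + (-46 - 1*53)*(-42)) = -181 - (44 + (-46 - 53)*(-42)) = -181 - (44 - 99*(-42)) = -181 - (44 + 4158) = -181 - 1*4202 = -181 - 4202 = -4383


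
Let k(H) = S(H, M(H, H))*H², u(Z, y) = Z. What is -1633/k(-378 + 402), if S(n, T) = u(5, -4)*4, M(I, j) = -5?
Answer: -1633/11520 ≈ -0.14175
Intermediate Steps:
S(n, T) = 20 (S(n, T) = 5*4 = 20)
k(H) = 20*H²
-1633/k(-378 + 402) = -1633*1/(20*(-378 + 402)²) = -1633/(20*24²) = -1633/(20*576) = -1633/11520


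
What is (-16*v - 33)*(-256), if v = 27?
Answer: 119040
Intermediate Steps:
(-16*v - 33)*(-256) = (-16*27 - 33)*(-256) = (-432 - 33)*(-256) = -465*(-256) = 119040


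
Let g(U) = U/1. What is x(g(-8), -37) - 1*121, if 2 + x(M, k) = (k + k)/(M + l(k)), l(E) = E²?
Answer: -167477/1361 ≈ -123.05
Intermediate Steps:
g(U) = U (g(U) = U*1 = U)
x(M, k) = -2 + 2*k/(M + k²) (x(M, k) = -2 + (k + k)/(M + k²) = -2 + (2*k)/(M + k²) = -2 + 2*k/(M + k²))
x(g(-8), -37) - 1*121 = 2*(-37 - 1*(-8) - 1*(-37)²)/(-8 + (-37)²) - 1*121 = 2*(-37 + 8 - 1*1369)/(-8 + 1369) - 121 = 2*(-37 + 8 - 1369)/1361 - 121 = 2*(1/1361)*(-1398) - 121 = -2796/1361 - 121 = -167477/1361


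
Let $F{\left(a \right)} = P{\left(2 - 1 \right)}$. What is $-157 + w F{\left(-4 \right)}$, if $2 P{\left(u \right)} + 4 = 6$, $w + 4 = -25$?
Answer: $-186$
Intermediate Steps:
$w = -29$ ($w = -4 - 25 = -29$)
$P{\left(u \right)} = 1$ ($P{\left(u \right)} = -2 + \frac{1}{2} \cdot 6 = -2 + 3 = 1$)
$F{\left(a \right)} = 1$
$-157 + w F{\left(-4 \right)} = -157 - 29 = -186$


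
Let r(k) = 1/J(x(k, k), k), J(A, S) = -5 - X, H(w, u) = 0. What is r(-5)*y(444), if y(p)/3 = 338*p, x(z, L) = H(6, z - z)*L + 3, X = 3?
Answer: -56277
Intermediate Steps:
x(z, L) = 3 (x(z, L) = 0*L + 3 = 0 + 3 = 3)
J(A, S) = -8 (J(A, S) = -5 - 1*3 = -5 - 3 = -8)
y(p) = 1014*p (y(p) = 3*(338*p) = 1014*p)
r(k) = -⅛ (r(k) = 1/(-8) = -⅛)
r(-5)*y(444) = -507*444/4 = -⅛*450216 = -56277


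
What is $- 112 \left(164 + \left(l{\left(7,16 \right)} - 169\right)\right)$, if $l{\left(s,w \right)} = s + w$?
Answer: $-2016$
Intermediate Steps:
$- 112 \left(164 + \left(l{\left(7,16 \right)} - 169\right)\right) = - 112 \left(164 + \left(\left(7 + 16\right) - 169\right)\right) = - 112 \left(164 + \left(23 - 169\right)\right) = - 112 \left(164 - 146\right) = \left(-112\right) 18 = -2016$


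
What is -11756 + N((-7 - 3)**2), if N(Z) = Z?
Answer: -11656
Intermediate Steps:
-11756 + N((-7 - 3)**2) = -11756 + (-7 - 3)**2 = -11756 + (-10)**2 = -11756 + 100 = -11656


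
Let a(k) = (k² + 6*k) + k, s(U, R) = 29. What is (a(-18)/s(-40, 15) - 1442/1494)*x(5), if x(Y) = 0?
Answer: 0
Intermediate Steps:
a(k) = k² + 7*k
(a(-18)/s(-40, 15) - 1442/1494)*x(5) = (-18*(7 - 18)/29 - 1442/1494)*0 = (-18*(-11)*(1/29) - 1442*1/1494)*0 = (198*(1/29) - 721/747)*0 = (198/29 - 721/747)*0 = (126997/21663)*0 = 0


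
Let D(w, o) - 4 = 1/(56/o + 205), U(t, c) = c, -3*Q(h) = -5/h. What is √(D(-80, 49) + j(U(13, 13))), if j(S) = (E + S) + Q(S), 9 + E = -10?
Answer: I*√431938/481 ≈ 1.3664*I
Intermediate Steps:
Q(h) = 5/(3*h) (Q(h) = -(-5)/(3*h) = 5/(3*h))
E = -19 (E = -9 - 10 = -19)
D(w, o) = 4 + 1/(205 + 56/o) (D(w, o) = 4 + 1/(56/o + 205) = 4 + 1/(205 + 56/o))
j(S) = -19 + S + 5/(3*S) (j(S) = (-19 + S) + 5/(3*S) = -19 + S + 5/(3*S))
√(D(-80, 49) + j(U(13, 13))) = √((224 + 821*49)/(56 + 205*49) + (-19 + 13 + (5/3)/13)) = √((224 + 40229)/(56 + 10045) + (-19 + 13 + (5/3)*(1/13))) = √(40453/10101 + (-19 + 13 + 5/39)) = √((1/10101)*40453 - 229/39) = √(5779/1443 - 229/39) = √(-898/481) = I*√431938/481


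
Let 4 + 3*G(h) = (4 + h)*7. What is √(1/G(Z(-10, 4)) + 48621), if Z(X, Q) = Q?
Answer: 11*√271635/26 ≈ 220.50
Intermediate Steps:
G(h) = 8 + 7*h/3 (G(h) = -4/3 + ((4 + h)*7)/3 = -4/3 + (28 + 7*h)/3 = -4/3 + (28/3 + 7*h/3) = 8 + 7*h/3)
√(1/G(Z(-10, 4)) + 48621) = √(1/(8 + (7/3)*4) + 48621) = √(1/(8 + 28/3) + 48621) = √(1/(52/3) + 48621) = √(3/52 + 48621) = √(2528295/52) = 11*√271635/26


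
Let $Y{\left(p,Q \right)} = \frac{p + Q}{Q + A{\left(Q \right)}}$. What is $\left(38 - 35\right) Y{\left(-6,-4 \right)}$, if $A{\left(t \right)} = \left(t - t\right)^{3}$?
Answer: $\frac{15}{2} \approx 7.5$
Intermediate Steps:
$A{\left(t \right)} = 0$ ($A{\left(t \right)} = 0^{3} = 0$)
$Y{\left(p,Q \right)} = \frac{Q + p}{Q}$ ($Y{\left(p,Q \right)} = \frac{p + Q}{Q + 0} = \frac{Q + p}{Q}$)
$\left(38 - 35\right) Y{\left(-6,-4 \right)} = \left(38 - 35\right) \frac{-4 - 6}{-4} = 3 \left(\left(- \frac{1}{4}\right) \left(-10\right)\right) = 3 \cdot \frac{5}{2} = \frac{15}{2}$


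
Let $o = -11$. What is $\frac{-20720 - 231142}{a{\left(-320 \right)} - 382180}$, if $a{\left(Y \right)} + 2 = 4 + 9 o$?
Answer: $\frac{251862}{382277} \approx 0.65885$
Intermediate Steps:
$a{\left(Y \right)} = -97$ ($a{\left(Y \right)} = -2 + \left(4 + 9 \left(-11\right)\right) = -2 + \left(4 - 99\right) = -2 - 95 = -97$)
$\frac{-20720 - 231142}{a{\left(-320 \right)} - 382180} = \frac{-20720 - 231142}{-97 - 382180} = - \frac{251862}{-382277} = \left(-251862\right) \left(- \frac{1}{382277}\right) = \frac{251862}{382277}$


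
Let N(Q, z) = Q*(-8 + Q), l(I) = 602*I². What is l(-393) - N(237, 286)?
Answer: 92924025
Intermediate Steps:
l(-393) - N(237, 286) = 602*(-393)² - 237*(-8 + 237) = 602*154449 - 237*229 = 92978298 - 1*54273 = 92978298 - 54273 = 92924025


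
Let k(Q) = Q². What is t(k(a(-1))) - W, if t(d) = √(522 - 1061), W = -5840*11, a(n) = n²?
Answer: 64240 + 7*I*√11 ≈ 64240.0 + 23.216*I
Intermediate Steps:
W = -64240
t(d) = 7*I*√11 (t(d) = √(-539) = 7*I*√11)
t(k(a(-1))) - W = 7*I*√11 - 1*(-64240) = 7*I*√11 + 64240 = 64240 + 7*I*√11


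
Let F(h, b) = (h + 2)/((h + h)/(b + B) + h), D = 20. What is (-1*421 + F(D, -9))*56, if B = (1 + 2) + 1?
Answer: -70420/3 ≈ -23473.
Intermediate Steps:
B = 4 (B = 3 + 1 = 4)
F(h, b) = (2 + h)/(h + 2*h/(4 + b)) (F(h, b) = (h + 2)/((h + h)/(b + 4) + h) = (2 + h)/((2*h)/(4 + b) + h) = (2 + h)/(2*h/(4 + b) + h) = (2 + h)/(h + 2*h/(4 + b)))
(-1*421 + F(D, -9))*56 = (-1*421 + (8 + 2*(-9) + 4*20 - 9*20)/(20*(6 - 9)))*56 = (-421 + (1/20)*(8 - 18 + 80 - 180)/(-3))*56 = (-421 + (1/20)*(-⅓)*(-110))*56 = (-421 + 11/6)*56 = -2515/6*56 = -70420/3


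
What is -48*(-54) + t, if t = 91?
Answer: 2683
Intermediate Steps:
-48*(-54) + t = -48*(-54) + 91 = 2592 + 91 = 2683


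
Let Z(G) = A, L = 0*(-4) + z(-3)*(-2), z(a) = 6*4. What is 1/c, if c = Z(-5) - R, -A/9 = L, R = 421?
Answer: 1/11 ≈ 0.090909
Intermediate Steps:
z(a) = 24
L = -48 (L = 0*(-4) + 24*(-2) = 0 - 48 = -48)
A = 432 (A = -9*(-48) = 432)
Z(G) = 432
c = 11 (c = 432 - 1*421 = 432 - 421 = 11)
1/c = 1/11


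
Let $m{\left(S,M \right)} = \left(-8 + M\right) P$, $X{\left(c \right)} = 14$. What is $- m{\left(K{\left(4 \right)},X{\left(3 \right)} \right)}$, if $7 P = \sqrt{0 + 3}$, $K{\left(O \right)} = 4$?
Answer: $- \frac{6 \sqrt{3}}{7} \approx -1.4846$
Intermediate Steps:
$P = \frac{\sqrt{3}}{7}$ ($P = \frac{\sqrt{0 + 3}}{7} = \frac{\sqrt{3}}{7} \approx 0.24744$)
$m{\left(S,M \right)} = \frac{\sqrt{3} \left(-8 + M\right)}{7}$ ($m{\left(S,M \right)} = \left(-8 + M\right) \frac{\sqrt{3}}{7} = \frac{\sqrt{3} \left(-8 + M\right)}{7}$)
$- m{\left(K{\left(4 \right)},X{\left(3 \right)} \right)} = - \frac{\sqrt{3} \left(-8 + 14\right)}{7} = - \frac{\sqrt{3} \cdot 6}{7} = - \frac{6 \sqrt{3}}{7}$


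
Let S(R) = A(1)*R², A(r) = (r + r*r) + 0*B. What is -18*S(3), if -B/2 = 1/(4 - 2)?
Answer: -324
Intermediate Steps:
B = -1 (B = -2/(4 - 2) = -2/2 = -2*½ = -1)
A(r) = r + r² (A(r) = (r + r*r) + 0*(-1) = (r + r²) + 0 = r + r²)
S(R) = 2*R² (S(R) = (1*(1 + 1))*R² = (1*2)*R² = 2*R²)
-18*S(3) = -36*3² = -36*9 = -18*18 = -324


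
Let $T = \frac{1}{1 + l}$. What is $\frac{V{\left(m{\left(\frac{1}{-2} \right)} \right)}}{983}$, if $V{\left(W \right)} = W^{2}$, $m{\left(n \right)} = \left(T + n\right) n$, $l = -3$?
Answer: $\frac{1}{3932} \approx 0.00025432$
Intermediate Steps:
$T = - \frac{1}{2}$ ($T = \frac{1}{1 - 3} = \frac{1}{-2} = - \frac{1}{2} \approx -0.5$)
$m{\left(n \right)} = n \left(- \frac{1}{2} + n\right)$ ($m{\left(n \right)} = \left(- \frac{1}{2} + n\right) n = n \left(- \frac{1}{2} + n\right)$)
$\frac{V{\left(m{\left(\frac{1}{-2} \right)} \right)}}{983} = \frac{\left(\frac{- \frac{1}{2} + \frac{1}{-2}}{-2}\right)^{2}}{983} = \left(- \frac{- \frac{1}{2} - \frac{1}{2}}{2}\right)^{2} \cdot \frac{1}{983} = \left(\left(- \frac{1}{2}\right) \left(-1\right)\right)^{2} \cdot \frac{1}{983} = \left(\frac{1}{2}\right)^{2} \cdot \frac{1}{983} = \frac{1}{4} \cdot \frac{1}{983} = \frac{1}{3932}$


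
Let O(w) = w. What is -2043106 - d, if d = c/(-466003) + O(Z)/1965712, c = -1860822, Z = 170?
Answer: -935772662879626095/458013844568 ≈ -2.0431e+6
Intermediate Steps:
d = 1828959677887/458013844568 (d = -1860822/(-466003) + 170/1965712 = -1860822*(-1/466003) + 170*(1/1965712) = 1860822/466003 + 85/982856 = 1828959677887/458013844568 ≈ 3.9932)
-2043106 - d = -2043106 - 1*1828959677887/458013844568 = -2043106 - 1828959677887/458013844568 = -935772662879626095/458013844568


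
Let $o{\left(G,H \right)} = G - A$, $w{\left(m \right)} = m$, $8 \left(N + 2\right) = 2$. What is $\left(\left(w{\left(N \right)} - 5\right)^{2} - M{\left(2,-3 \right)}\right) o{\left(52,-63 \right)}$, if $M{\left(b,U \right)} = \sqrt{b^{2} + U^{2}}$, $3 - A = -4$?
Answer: $\frac{32805}{16} - 45 \sqrt{13} \approx 1888.1$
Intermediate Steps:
$A = 7$ ($A = 3 - -4 = 3 + 4 = 7$)
$N = - \frac{7}{4}$ ($N = -2 + \frac{1}{8} \cdot 2 = -2 + \frac{1}{4} = - \frac{7}{4} \approx -1.75$)
$o{\left(G,H \right)} = -7 + G$ ($o{\left(G,H \right)} = G - 7 = -7 + G$)
$M{\left(b,U \right)} = \sqrt{U^{2} + b^{2}}$
$\left(\left(w{\left(N \right)} - 5\right)^{2} - M{\left(2,-3 \right)}\right) o{\left(52,-63 \right)} = \left(\left(- \frac{7}{4} - 5\right)^{2} - \sqrt{\left(-3\right)^{2} + 2^{2}}\right) \left(-7 + 52\right) = \left(\left(- \frac{27}{4}\right)^{2} - \sqrt{9 + 4}\right) 45 = \left(\frac{729}{16} - \sqrt{13}\right) 45 = \frac{32805}{16} - 45 \sqrt{13}$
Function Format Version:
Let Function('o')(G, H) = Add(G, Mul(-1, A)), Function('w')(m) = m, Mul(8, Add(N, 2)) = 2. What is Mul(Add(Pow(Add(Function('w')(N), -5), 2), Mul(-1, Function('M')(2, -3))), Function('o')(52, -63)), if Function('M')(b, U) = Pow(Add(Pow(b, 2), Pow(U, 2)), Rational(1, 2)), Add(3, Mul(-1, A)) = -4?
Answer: Add(Rational(32805, 16), Mul(-45, Pow(13, Rational(1, 2)))) ≈ 1888.1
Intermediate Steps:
A = 7 (A = Add(3, Mul(-1, -4)) = Add(3, 4) = 7)
N = Rational(-7, 4) (N = Add(-2, Mul(Rational(1, 8), 2)) = Add(-2, Rational(1, 4)) = Rational(-7, 4) ≈ -1.7500)
Function('o')(G, H) = Add(-7, G) (Function('o')(G, H) = Add(G, Mul(-1, 7)) = Add(G, -7) = Add(-7, G))
Function('M')(b, U) = Pow(Add(Pow(U, 2), Pow(b, 2)), Rational(1, 2))
Mul(Add(Pow(Add(Function('w')(N), -5), 2), Mul(-1, Function('M')(2, -3))), Function('o')(52, -63)) = Mul(Add(Pow(Add(Rational(-7, 4), -5), 2), Mul(-1, Pow(Add(Pow(-3, 2), Pow(2, 2)), Rational(1, 2)))), Add(-7, 52)) = Mul(Add(Pow(Rational(-27, 4), 2), Mul(-1, Pow(Add(9, 4), Rational(1, 2)))), 45) = Mul(Add(Rational(729, 16), Mul(-1, Pow(13, Rational(1, 2)))), 45) = Add(Rational(32805, 16), Mul(-45, Pow(13, Rational(1, 2))))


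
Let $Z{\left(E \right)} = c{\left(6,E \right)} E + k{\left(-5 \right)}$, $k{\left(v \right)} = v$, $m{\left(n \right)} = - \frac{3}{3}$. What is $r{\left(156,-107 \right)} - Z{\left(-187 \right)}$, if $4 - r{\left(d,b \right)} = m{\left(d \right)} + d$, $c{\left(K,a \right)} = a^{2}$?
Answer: $6539057$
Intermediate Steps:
$m{\left(n \right)} = -1$ ($m{\left(n \right)} = \left(-3\right) \frac{1}{3} = -1$)
$r{\left(d,b \right)} = 5 - d$ ($r{\left(d,b \right)} = 4 - \left(-1 + d\right) = 5 - d$)
$Z{\left(E \right)} = -5 + E^{3}$ ($Z{\left(E \right)} = E^{2} E - 5 = E^{3} - 5 = -5 + E^{3}$)
$r{\left(156,-107 \right)} - Z{\left(-187 \right)} = \left(5 - 156\right) - \left(-5 + \left(-187\right)^{3}\right) = \left(5 - 156\right) - \left(-5 - 6539203\right) = -151 - -6539208 = -151 + 6539208 = 6539057$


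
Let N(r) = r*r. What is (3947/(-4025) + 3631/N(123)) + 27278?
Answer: 1661027570162/60894225 ≈ 27277.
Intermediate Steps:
N(r) = r**2
(3947/(-4025) + 3631/N(123)) + 27278 = (3947/(-4025) + 3631/(123**2)) + 27278 = (3947*(-1/4025) + 3631/15129) + 27278 = (-3947/4025 + 3631*(1/15129)) + 27278 = (-3947/4025 + 3631/15129) + 27278 = -45099388/60894225 + 27278 = 1661027570162/60894225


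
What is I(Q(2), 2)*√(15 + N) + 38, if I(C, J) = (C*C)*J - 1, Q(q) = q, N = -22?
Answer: 38 + 7*I*√7 ≈ 38.0 + 18.52*I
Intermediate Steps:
I(C, J) = -1 + J*C² (I(C, J) = C²*J - 1 = J*C² - 1 = -1 + J*C²)
I(Q(2), 2)*√(15 + N) + 38 = (-1 + 2*2²)*√(15 - 22) + 38 = (-1 + 2*4)*√(-7) + 38 = (-1 + 8)*(I*√7) + 38 = 7*(I*√7) + 38 = 7*I*√7 + 38 = 38 + 7*I*√7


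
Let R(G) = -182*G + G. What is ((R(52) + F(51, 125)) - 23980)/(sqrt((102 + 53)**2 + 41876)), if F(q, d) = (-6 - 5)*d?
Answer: -11589*sqrt(65901)/21967 ≈ -135.43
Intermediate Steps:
R(G) = -181*G
F(q, d) = -11*d
((R(52) + F(51, 125)) - 23980)/(sqrt((102 + 53)**2 + 41876)) = ((-181*52 - 11*125) - 23980)/(sqrt((102 + 53)**2 + 41876)) = ((-9412 - 1375) - 23980)/(sqrt(155**2 + 41876)) = (-10787 - 23980)/(sqrt(24025 + 41876)) = -34767*sqrt(65901)/65901 = -11589*sqrt(65901)/21967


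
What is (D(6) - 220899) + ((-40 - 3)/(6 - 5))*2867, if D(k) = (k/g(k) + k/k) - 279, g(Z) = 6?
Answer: -344457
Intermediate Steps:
D(k) = -278 + k/6 (D(k) = (k/6 + k/k) - 279 = (k*(⅙) + 1) - 279 = (k/6 + 1) - 279 = (1 + k/6) - 279 = -278 + k/6)
(D(6) - 220899) + ((-40 - 3)/(6 - 5))*2867 = ((-278 + (⅙)*6) - 220899) + ((-40 - 3)/(6 - 5))*2867 = ((-278 + 1) - 220899) - 43/1*2867 = (-277 - 220899) - 43*1*2867 = -221176 - 43*2867 = -221176 - 123281 = -344457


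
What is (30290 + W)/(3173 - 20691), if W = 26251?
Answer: -56541/17518 ≈ -3.2276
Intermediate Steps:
(30290 + W)/(3173 - 20691) = (30290 + 26251)/(3173 - 20691) = 56541/(-17518) = 56541*(-1/17518) = -56541/17518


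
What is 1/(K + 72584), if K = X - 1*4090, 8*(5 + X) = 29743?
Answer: 8/577655 ≈ 1.3849e-5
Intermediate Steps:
X = 29703/8 (X = -5 + (⅛)*29743 = -5 + 29743/8 = 29703/8 ≈ 3712.9)
K = -3017/8 (K = 29703/8 - 1*4090 = 29703/8 - 4090 = -3017/8 ≈ -377.13)
1/(K + 72584) = 1/(-3017/8 + 72584) = 1/(577655/8) = 8/577655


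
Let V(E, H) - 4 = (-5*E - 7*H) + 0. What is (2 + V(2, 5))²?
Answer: 1521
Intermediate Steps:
V(E, H) = 4 - 7*H - 5*E (V(E, H) = 4 + ((-5*E - 7*H) + 0) = 4 + ((-7*H - 5*E) + 0) = 4 + (-7*H - 5*E) = 4 - 7*H - 5*E)
(2 + V(2, 5))² = (2 + (4 - 7*5 - 5*2))² = (2 + (4 - 35 - 10))² = (2 - 41)² = (-39)² = 1521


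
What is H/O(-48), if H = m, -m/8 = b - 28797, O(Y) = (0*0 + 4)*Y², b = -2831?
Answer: 7907/288 ≈ 27.455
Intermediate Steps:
O(Y) = 4*Y² (O(Y) = (0 + 4)*Y² = 4*Y²)
m = 253024 (m = -8*(-2831 - 28797) = -8*(-31628) = 253024)
H = 253024
H/O(-48) = 253024/((4*(-48)²)) = 253024/((4*2304)) = 253024/9216 = 253024*(1/9216) = 7907/288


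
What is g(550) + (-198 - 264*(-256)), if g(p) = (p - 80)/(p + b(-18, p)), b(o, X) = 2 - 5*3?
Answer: 36186752/537 ≈ 67387.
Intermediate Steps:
b(o, X) = -13 (b(o, X) = 2 - 15 = -13)
g(p) = (-80 + p)/(-13 + p) (g(p) = (p - 80)/(p - 13) = (-80 + p)/(-13 + p))
g(550) + (-198 - 264*(-256)) = (-80 + 550)/(-13 + 550) + (-198 - 264*(-256)) = 470/537 + (-198 + 67584) = (1/537)*470 + 67386 = 470/537 + 67386 = 36186752/537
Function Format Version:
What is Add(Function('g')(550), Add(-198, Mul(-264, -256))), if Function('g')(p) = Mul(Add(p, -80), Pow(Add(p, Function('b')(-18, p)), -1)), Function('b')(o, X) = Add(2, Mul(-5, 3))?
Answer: Rational(36186752, 537) ≈ 67387.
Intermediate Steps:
Function('b')(o, X) = -13 (Function('b')(o, X) = Add(2, -15) = -13)
Function('g')(p) = Mul(Pow(Add(-13, p), -1), Add(-80, p)) (Function('g')(p) = Mul(Add(p, -80), Pow(Add(p, -13), -1)) = Mul(Add(-80, p), Pow(Add(-13, p), -1)) = Mul(Pow(Add(-13, p), -1), Add(-80, p)))
Add(Function('g')(550), Add(-198, Mul(-264, -256))) = Add(Mul(Pow(Add(-13, 550), -1), Add(-80, 550)), Add(-198, Mul(-264, -256))) = Add(Mul(Pow(537, -1), 470), Add(-198, 67584)) = Add(Mul(Rational(1, 537), 470), 67386) = Add(Rational(470, 537), 67386) = Rational(36186752, 537)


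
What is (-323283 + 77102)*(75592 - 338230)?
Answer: 64656485478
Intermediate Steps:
(-323283 + 77102)*(75592 - 338230) = -246181*(-262638) = 64656485478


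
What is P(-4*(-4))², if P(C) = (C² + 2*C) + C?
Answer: 92416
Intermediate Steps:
P(C) = C² + 3*C
P(-4*(-4))² = ((-4*(-4))*(3 - 4*(-4)))² = (16*(3 + 16))² = (16*19)² = 304² = 92416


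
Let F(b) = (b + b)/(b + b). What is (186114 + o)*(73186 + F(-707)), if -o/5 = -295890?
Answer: 121897632468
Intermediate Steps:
o = 1479450 (o = -5*(-295890) = 1479450)
F(b) = 1 (F(b) = (2*b)/((2*b)) = (2*b)*(1/(2*b)) = 1)
(186114 + o)*(73186 + F(-707)) = (186114 + 1479450)*(73186 + 1) = 1665564*73187 = 121897632468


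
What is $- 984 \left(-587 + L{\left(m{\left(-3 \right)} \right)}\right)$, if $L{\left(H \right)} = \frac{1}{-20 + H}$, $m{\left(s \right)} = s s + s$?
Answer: $\frac{4043748}{7} \approx 5.7768 \cdot 10^{5}$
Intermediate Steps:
$m{\left(s \right)} = s + s^{2}$ ($m{\left(s \right)} = s^{2} + s = s + s^{2}$)
$- 984 \left(-587 + L{\left(m{\left(-3 \right)} \right)}\right) = - 984 \left(-587 + \frac{1}{-20 - 3 \left(1 - 3\right)}\right) = - 984 \left(-587 + \frac{1}{-20 - -6}\right) = - 984 \left(-587 + \frac{1}{-20 + 6}\right) = - 984 \left(-587 + \frac{1}{-14}\right) = - 984 \left(-587 - \frac{1}{14}\right) = \left(-984\right) \left(- \frac{8219}{14}\right) = \frac{4043748}{7}$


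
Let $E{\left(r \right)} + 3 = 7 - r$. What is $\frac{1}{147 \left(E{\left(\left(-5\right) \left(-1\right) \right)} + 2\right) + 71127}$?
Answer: $\frac{1}{71274} \approx 1.403 \cdot 10^{-5}$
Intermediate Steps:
$E{\left(r \right)} = 4 - r$ ($E{\left(r \right)} = -3 - \left(-7 + r\right) = 4 - r$)
$\frac{1}{147 \left(E{\left(\left(-5\right) \left(-1\right) \right)} + 2\right) + 71127} = \frac{1}{147 \left(\left(4 - \left(-5\right) \left(-1\right)\right) + 2\right) + 71127} = \frac{1}{147 \left(\left(4 - 5\right) + 2\right) + 71127} = \frac{1}{147 \left(-1 + 2\right) + 71127} = \frac{1}{147 \cdot 1 + 71127} = \frac{1}{147 + 71127} = \frac{1}{71274}$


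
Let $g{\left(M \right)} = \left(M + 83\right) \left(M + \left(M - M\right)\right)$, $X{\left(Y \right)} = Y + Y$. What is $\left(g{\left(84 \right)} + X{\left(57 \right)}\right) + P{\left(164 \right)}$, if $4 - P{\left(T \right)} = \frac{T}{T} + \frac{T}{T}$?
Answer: $14144$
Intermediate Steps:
$X{\left(Y \right)} = 2 Y$
$P{\left(T \right)} = 2$ ($P{\left(T \right)} = 4 - \left(\frac{T}{T} + \frac{T}{T}\right) = 4 - \left(1 + 1\right) = 4 - 2 = 2$)
$g{\left(M \right)} = M \left(83 + M\right)$ ($g{\left(M \right)} = \left(83 + M\right) \left(M + 0\right) = \left(83 + M\right) M = M \left(83 + M\right)$)
$\left(g{\left(84 \right)} + X{\left(57 \right)}\right) + P{\left(164 \right)} = \left(84 \left(83 + 84\right) + 2 \cdot 57\right) + 2 = \left(84 \cdot 167 + 114\right) + 2 = \left(14028 + 114\right) + 2 = 14142 + 2 = 14144$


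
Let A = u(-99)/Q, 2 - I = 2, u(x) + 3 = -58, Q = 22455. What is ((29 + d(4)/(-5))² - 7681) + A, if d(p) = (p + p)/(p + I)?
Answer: -770548121/112275 ≈ -6863.0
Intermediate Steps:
u(x) = -61 (u(x) = -3 - 58 = -61)
I = 0 (I = 2 - 1*2 = 2 - 2 = 0)
d(p) = 2 (d(p) = (p + p)/(p + 0) = (2*p)/p = 2)
A = -61/22455 ≈ -0.0027165
((29 + d(4)/(-5))² - 7681) + A = ((29 + 2/(-5))² - 7681) - 61/22455 = ((29 + 2*(-⅕))² - 7681) - 61/22455 = ((29 - ⅖)² - 7681) - 61/22455 = ((143/5)² - 7681) - 61/22455 = (20449/25 - 7681) - 61/22455 = -171576/25 - 61/22455 = -770548121/112275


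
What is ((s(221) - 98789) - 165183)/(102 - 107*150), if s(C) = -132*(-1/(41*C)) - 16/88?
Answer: 4385061647/264925518 ≈ 16.552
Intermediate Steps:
s(C) = -2/11 + 132/(41*C) (s(C) = -132*(-1/(41*C)) - 16*1/88 = -(-132)/(41*C) - 2/11 = 132/(41*C) - 2/11 = -2/11 + 132/(41*C))
((s(221) - 98789) - 165183)/(102 - 107*150) = (((2/451)*(726 - 41*221)/221 - 98789) - 165183)/(102 - 107*150) = (((2/451)*(1/221)*(726 - 9061) - 98789) - 165183)/(102 - 16050) = (((2/451)*(1/221)*(-8335) - 98789) - 165183)/(-15948) = ((-16670/99671 - 98789) - 165183)*(-1/15948) = (-9846415089/99671 - 165183)*(-1/15948) = -26310369882/99671*(-1/15948) = 4385061647/264925518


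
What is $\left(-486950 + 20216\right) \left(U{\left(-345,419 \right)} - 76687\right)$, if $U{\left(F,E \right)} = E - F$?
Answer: $35435845482$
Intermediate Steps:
$\left(-486950 + 20216\right) \left(U{\left(-345,419 \right)} - 76687\right) = \left(-486950 + 20216\right) \left(\left(419 - -345\right) - 76687\right) = - 466734 \left(\left(419 + 345\right) - 76687\right) = - 466734 \left(764 - 76687\right) = \left(-466734\right) \left(-75923\right) = 35435845482$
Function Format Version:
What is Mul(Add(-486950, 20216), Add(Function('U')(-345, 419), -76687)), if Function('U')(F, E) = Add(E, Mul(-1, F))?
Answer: 35435845482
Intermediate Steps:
Mul(Add(-486950, 20216), Add(Function('U')(-345, 419), -76687)) = Mul(Add(-486950, 20216), Add(Add(419, Mul(-1, -345)), -76687)) = Mul(-466734, Add(Add(419, 345), -76687)) = Mul(-466734, Add(764, -76687)) = Mul(-466734, -75923) = 35435845482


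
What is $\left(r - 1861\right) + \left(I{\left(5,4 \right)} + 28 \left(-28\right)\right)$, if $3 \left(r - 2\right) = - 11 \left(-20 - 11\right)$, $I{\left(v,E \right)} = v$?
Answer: $- \frac{7573}{3} \approx -2524.3$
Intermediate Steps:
$r = \frac{347}{3}$ ($r = 2 + \frac{\left(-11\right) \left(-20 - 11\right)}{3} = 2 + \frac{\left(-11\right) \left(-31\right)}{3} = 2 + \frac{1}{3} \cdot 341 = 2 + \frac{341}{3} = \frac{347}{3} \approx 115.67$)
$\left(r - 1861\right) + \left(I{\left(5,4 \right)} + 28 \left(-28\right)\right) = \left(\frac{347}{3} - 1861\right) + \left(5 + 28 \left(-28\right)\right) = - \frac{5236}{3} + \left(5 - 784\right) = - \frac{5236}{3} - 779 = - \frac{7573}{3}$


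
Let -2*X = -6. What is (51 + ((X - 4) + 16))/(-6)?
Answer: -11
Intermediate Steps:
X = 3 (X = -1/2*(-6) = 3)
(51 + ((X - 4) + 16))/(-6) = (51 + ((3 - 4) + 16))/(-6) = (51 + (-1 + 16))*(-1/6) = (51 + 15)*(-1/6) = 66*(-1/6) = -11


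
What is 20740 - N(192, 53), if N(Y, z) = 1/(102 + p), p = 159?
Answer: 5413139/261 ≈ 20740.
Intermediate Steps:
N(Y, z) = 1/261 (N(Y, z) = 1/(102 + 159) = 1/261)
20740 - N(192, 53) = 20740 - 1*1/261 = 20740 - 1/261 = 5413139/261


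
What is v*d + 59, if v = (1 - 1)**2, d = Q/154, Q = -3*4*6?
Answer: 59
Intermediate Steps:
Q = -72 (Q = -12*6 = -72)
d = -36/77 (d = -72/154 = -72*1/154 = -36/77 ≈ -0.46753)
v = 0 (v = 0**2 = 0)
v*d + 59 = 0*(-36/77) + 59 = 0 + 59 = 59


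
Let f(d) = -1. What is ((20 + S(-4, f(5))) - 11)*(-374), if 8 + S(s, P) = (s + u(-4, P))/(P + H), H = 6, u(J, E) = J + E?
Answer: 1496/5 ≈ 299.20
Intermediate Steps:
u(J, E) = E + J
S(s, P) = -8 + (-4 + P + s)/(6 + P) (S(s, P) = -8 + (s + (P - 4))/(P + 6) = -8 + (s + (-4 + P))/(6 + P) = -8 + (-4 + P + s)/(6 + P))
((20 + S(-4, f(5))) - 11)*(-374) = ((20 + (-52 - 4 - 7*(-1))/(6 - 1)) - 11)*(-374) = ((20 + (-52 - 4 + 7)/5) - 11)*(-374) = ((20 + (1/5)*(-49)) - 11)*(-374) = ((20 - 49/5) - 11)*(-374) = (51/5 - 11)*(-374) = -4/5*(-374) = 1496/5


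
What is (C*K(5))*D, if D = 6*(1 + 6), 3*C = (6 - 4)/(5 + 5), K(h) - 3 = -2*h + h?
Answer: -28/5 ≈ -5.6000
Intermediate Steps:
K(h) = 3 - h (K(h) = 3 + (-2*h + h) = 3 - h)
C = 1/15 (C = ((6 - 4)/(5 + 5))/3 = (2/10)/3 = (2*(⅒))/3 = (⅓)*(⅕) = 1/15 ≈ 0.066667)
D = 42 (D = 6*7 = 42)
(C*K(5))*D = ((3 - 1*5)/15)*42 = ((3 - 5)/15)*42 = ((1/15)*(-2))*42 = -2/15*42 = -28/5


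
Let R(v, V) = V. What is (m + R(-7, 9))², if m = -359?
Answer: 122500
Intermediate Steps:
(m + R(-7, 9))² = (-359 + 9)² = (-350)² = 122500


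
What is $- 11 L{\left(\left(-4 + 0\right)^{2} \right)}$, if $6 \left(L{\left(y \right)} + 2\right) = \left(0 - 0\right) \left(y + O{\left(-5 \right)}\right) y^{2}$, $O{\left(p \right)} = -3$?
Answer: $22$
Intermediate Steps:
$L{\left(y \right)} = -2$ ($L{\left(y \right)} = -2 + \frac{\left(0 - 0\right) \left(y - 3\right) y^{2}}{6} = -2 + \frac{\left(0 + 0\right) \left(-3 + y\right) y^{2}}{6} = -2 + \frac{0 \left(-3 + y\right) y^{2}}{6} = -2 + \frac{0 y^{2}}{6} = -2 + \frac{1}{6} \cdot 0 = -2 + 0 = -2$)
$- 11 L{\left(\left(-4 + 0\right)^{2} \right)} = \left(-11\right) \left(-2\right) = 22$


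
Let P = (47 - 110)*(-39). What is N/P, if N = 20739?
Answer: 6913/819 ≈ 8.4408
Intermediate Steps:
P = 2457 (P = -63*(-39) = 2457)
N/P = 20739/2457 = 20739*(1/2457) = 6913/819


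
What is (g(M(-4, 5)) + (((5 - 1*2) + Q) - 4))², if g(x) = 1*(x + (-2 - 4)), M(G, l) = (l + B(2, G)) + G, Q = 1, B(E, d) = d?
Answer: 81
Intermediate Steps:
M(G, l) = l + 2*G (M(G, l) = (l + G) + G = (G + l) + G = l + 2*G)
g(x) = -6 + x (g(x) = 1*(x - 6) = 1*(-6 + x) = -6 + x)
(g(M(-4, 5)) + (((5 - 1*2) + Q) - 4))² = ((-6 + (5 + 2*(-4))) + (((5 - 1*2) + 1) - 4))² = ((-6 + (5 - 8)) + (((5 - 2) + 1) - 4))² = ((-6 - 3) + ((3 + 1) - 4))² = (-9 + (4 - 4))² = (-9 + 0)² = (-9)² = 81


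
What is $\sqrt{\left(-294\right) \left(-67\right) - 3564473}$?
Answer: $65 i \sqrt{839} \approx 1882.8 i$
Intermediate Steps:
$\sqrt{\left(-294\right) \left(-67\right) - 3564473} = \sqrt{19698 - 3564473} = \sqrt{-3544775} = 65 i \sqrt{839}$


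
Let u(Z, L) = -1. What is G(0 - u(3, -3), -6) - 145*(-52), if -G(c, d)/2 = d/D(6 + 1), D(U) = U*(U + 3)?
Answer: 263906/35 ≈ 7540.2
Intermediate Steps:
D(U) = U*(3 + U)
G(c, d) = -d/35 (G(c, d) = -2*d/((6 + 1)*(3 + (6 + 1))) = -2*d/(7*(3 + 7)) = -2*d/(7*10) = -2*d/70 = -d/35)
G(0 - u(3, -3), -6) - 145*(-52) = -1/35*(-6) - 145*(-52) = 6/35 + 7540 = 263906/35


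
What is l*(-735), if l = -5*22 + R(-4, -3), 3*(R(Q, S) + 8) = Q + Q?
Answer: 88690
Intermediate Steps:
R(Q, S) = -8 + 2*Q/3 (R(Q, S) = -8 + (Q + Q)/3 = -8 + (2*Q)/3 = -8 + 2*Q/3)
l = -362/3 (l = -5*22 + (-8 + (⅔)*(-4)) = -110 + (-8 - 8/3) = -110 - 32/3 = -362/3 ≈ -120.67)
l*(-735) = -362/3*(-735) = 88690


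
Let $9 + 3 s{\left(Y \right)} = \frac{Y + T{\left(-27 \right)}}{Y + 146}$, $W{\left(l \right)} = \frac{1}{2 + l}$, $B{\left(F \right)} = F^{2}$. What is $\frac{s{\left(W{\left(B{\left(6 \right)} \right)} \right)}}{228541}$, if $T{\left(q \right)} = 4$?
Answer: $- \frac{16596}{1268174009} \approx -1.3087 \cdot 10^{-5}$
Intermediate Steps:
$s{\left(Y \right)} = -3 + \frac{4 + Y}{3 \left(146 + Y\right)}$ ($s{\left(Y \right)} = -3 + \frac{\left(Y + 4\right) \frac{1}{Y + 146}}{3} = -3 + \frac{\left(4 + Y\right) \frac{1}{146 + Y}}{3} = -3 + \frac{\frac{1}{146 + Y} \left(4 + Y\right)}{3} = -3 + \frac{4 + Y}{3 \left(146 + Y\right)}$)
$\frac{s{\left(W{\left(B{\left(6 \right)} \right)} \right)}}{228541} = \frac{\frac{2}{3} \frac{1}{146 + \frac{1}{2 + 6^{2}}} \left(-655 - \frac{4}{2 + 6^{2}}\right)}{228541} = \frac{2 \left(-655 - \frac{4}{2 + 36}\right)}{3 \left(146 + \frac{1}{2 + 36}\right)} \frac{1}{228541} = \frac{2 \left(-655 - \frac{4}{38}\right)}{3 \left(146 + \frac{1}{38}\right)} \frac{1}{228541} = \frac{2 \left(-655 - \frac{2}{19}\right)}{3 \left(146 + \frac{1}{38}\right)} \frac{1}{228541} = \frac{2 \left(-655 - \frac{2}{19}\right)}{3 \cdot \frac{5549}{38}} \cdot \frac{1}{228541} = \frac{2}{3} \cdot \frac{38}{5549} \left(- \frac{12447}{19}\right) \frac{1}{228541} = \left(- \frac{16596}{5549}\right) \frac{1}{228541} = - \frac{16596}{1268174009}$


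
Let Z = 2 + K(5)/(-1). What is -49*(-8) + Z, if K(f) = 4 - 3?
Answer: 393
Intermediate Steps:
K(f) = 1
Z = 1 (Z = 2 + 1/(-1) = 2 + 1*(-1) = 2 - 1 = 1)
-49*(-8) + Z = -49*(-8) + 1 = 392 + 1 = 393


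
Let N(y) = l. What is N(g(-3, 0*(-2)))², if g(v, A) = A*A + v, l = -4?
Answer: 16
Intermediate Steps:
g(v, A) = v + A² (g(v, A) = A² + v = v + A²)
N(y) = -4
N(g(-3, 0*(-2)))² = (-4)² = 16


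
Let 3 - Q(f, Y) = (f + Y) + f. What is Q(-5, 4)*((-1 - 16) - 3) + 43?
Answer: -137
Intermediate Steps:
Q(f, Y) = 3 - Y - 2*f (Q(f, Y) = 3 - ((f + Y) + f) = 3 - ((Y + f) + f) = 3 - (Y + 2*f) = 3 + (-Y - 2*f) = 3 - Y - 2*f)
Q(-5, 4)*((-1 - 16) - 3) + 43 = (3 - 1*4 - 2*(-5))*((-1 - 16) - 3) + 43 = (3 - 4 + 10)*(-17 - 3) + 43 = 9*(-20) + 43 = -180 + 43 = -137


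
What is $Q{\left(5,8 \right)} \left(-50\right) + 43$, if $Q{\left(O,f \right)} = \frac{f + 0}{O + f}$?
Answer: $\frac{159}{13} \approx 12.231$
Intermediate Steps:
$Q{\left(O,f \right)} = \frac{f}{O + f}$
$Q{\left(5,8 \right)} \left(-50\right) + 43 = \frac{8}{5 + 8} \left(-50\right) + 43 = \frac{8}{13} \left(-50\right) + 43 = - \frac{400}{13} + 43 = \frac{159}{13}$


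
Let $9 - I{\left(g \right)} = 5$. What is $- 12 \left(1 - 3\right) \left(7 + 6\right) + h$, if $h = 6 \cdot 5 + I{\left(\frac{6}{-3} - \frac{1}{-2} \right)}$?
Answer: $346$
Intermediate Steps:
$I{\left(g \right)} = 4$ ($I{\left(g \right)} = 9 - 5 = 4$)
$h = 34$ ($h = 6 \cdot 5 + 4 = 30 + 4 = 34$)
$- 12 \left(1 - 3\right) \left(7 + 6\right) + h = - 12 \left(1 - 3\right) \left(7 + 6\right) + 34 = - 12 \left(\left(-2\right) 13\right) + 34 = \left(-12\right) \left(-26\right) + 34 = 312 + 34 = 346$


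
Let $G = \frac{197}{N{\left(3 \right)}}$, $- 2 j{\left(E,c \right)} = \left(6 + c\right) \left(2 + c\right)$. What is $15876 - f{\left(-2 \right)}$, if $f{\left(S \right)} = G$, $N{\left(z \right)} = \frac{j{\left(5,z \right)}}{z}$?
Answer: $\frac{238534}{15} \approx 15902.0$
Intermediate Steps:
$j{\left(E,c \right)} = - \frac{\left(2 + c\right) \left(6 + c\right)}{2}$ ($j{\left(E,c \right)} = - \frac{\left(6 + c\right) \left(2 + c\right)}{2} = - \frac{\left(2 + c\right) \left(6 + c\right)}{2}$)
$N{\left(z \right)} = \frac{-6 - 4 z - \frac{z^{2}}{2}}{z}$
$G = - \frac{394}{15}$ ($G = \frac{197}{-4 - \frac{6}{3} - \frac{3}{2}} = \frac{197}{-4 - 2 - \frac{3}{2}} = \frac{197}{- \frac{15}{2}} = 197 \left(- \frac{2}{15}\right) = - \frac{394}{15} \approx -26.267$)
$f{\left(S \right)} = - \frac{394}{15}$
$15876 - f{\left(-2 \right)} = 15876 - - \frac{394}{15} = 15876 + \frac{394}{15} = \frac{238534}{15}$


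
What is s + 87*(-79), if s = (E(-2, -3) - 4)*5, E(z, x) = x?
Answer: -6908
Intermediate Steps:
s = -35 (s = (-3 - 4)*5 = -7*5 = -35)
s + 87*(-79) = -35 + 87*(-79) = -35 - 6873 = -6908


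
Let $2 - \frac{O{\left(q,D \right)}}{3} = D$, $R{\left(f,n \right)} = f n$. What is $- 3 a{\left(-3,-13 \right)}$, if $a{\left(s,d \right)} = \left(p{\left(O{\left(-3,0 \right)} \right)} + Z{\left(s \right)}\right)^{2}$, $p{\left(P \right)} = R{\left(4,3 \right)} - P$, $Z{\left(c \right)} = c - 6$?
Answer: $-27$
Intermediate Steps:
$O{\left(q,D \right)} = 6 - 3 D$
$Z{\left(c \right)} = -6 + c$ ($Z{\left(c \right)} = c - 6 = -6 + c$)
$p{\left(P \right)} = 12 - P$ ($p{\left(P \right)} = 4 \cdot 3 - P = 12 - P$)
$a{\left(s,d \right)} = s^{2}$ ($a{\left(s,d \right)} = \left(\left(12 - \left(6 - 0\right)\right) + \left(-6 + s\right)\right)^{2} = \left(\left(12 - \left(6 + 0\right)\right) + \left(-6 + s\right)\right)^{2} = \left(\left(12 - 6\right) + \left(-6 + s\right)\right)^{2} = \left(6 + \left(-6 + s\right)\right)^{2} = s^{2}$)
$- 3 a{\left(-3,-13 \right)} = - 3 \left(-3\right)^{2} = \left(-3\right) 9 = -27$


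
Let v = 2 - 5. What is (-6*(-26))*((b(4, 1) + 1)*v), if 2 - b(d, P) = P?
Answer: -936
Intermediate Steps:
v = -3
b(d, P) = 2 - P
(-6*(-26))*((b(4, 1) + 1)*v) = (-6*(-26))*(((2 - 1*1) + 1)*(-3)) = 156*(((2 - 1) + 1)*(-3)) = 156*((1 + 1)*(-3)) = 156*(2*(-3)) = 156*(-6) = -936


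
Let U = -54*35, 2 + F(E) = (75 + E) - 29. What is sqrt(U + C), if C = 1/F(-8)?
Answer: I*sqrt(68039)/6 ≈ 43.474*I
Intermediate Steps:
F(E) = 44 + E (F(E) = -2 + ((75 + E) - 29) = -2 + (46 + E) = 44 + E)
U = -1890
C = 1/36 (C = 1/(44 - 8) = 1/36 ≈ 0.027778)
sqrt(U + C) = sqrt(-1890 + 1/36) = sqrt(-68039/36) = I*sqrt(68039)/6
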